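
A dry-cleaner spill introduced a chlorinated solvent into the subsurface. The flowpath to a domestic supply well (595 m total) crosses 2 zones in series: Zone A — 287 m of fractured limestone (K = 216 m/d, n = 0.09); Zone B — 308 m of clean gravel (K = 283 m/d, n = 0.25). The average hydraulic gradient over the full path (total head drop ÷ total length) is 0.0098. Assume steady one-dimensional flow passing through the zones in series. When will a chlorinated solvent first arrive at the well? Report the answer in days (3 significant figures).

Continuity: the same q passes through each zone, so ΔH = q·Σ(L_j/K_j) — the zones act as resistances in series.
Σ(L/K) = 287/216 + 308/283 = 1.329 + 1.088 = 2.417 d
K_eq = L_total / Σ(L/K) = 595 / 2.417 = 246.2 m/d
q = K_eq · i = 246.2 × 0.0098 = 2.412 m/d (same in every zone)
Zone A: v = q/n = 2.412/0.09 = 26.81 m/d → t_A = 287/26.81 = 10.71 d
Zone B: v = q/n = 2.412/0.25 = 9.650 m/d → t_B = 308/9.650 = 31.92 d
Total t = 10.71 + 31.92 = 42.62 d

42.6 days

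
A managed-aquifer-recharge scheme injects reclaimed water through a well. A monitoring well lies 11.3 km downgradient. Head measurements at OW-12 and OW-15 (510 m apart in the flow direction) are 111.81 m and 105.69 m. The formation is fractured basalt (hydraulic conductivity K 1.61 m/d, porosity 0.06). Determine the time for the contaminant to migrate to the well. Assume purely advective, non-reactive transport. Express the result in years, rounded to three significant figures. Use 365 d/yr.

96.1 years

Hydraulic gradient i = (111.81 − 105.69) / 510 = 6.12 / 510 = 0.01200
q = Ki = 1.61 × 0.01200 = 0.01932 m/d
v = Ki/n = 1.61·0.01200/0.06 = 0.3220 m/d
L = 11.3 km = 11300 m
t = L / v = 11300 / 0.3220 = 35090 d
   = 35090 / 365 = 96.1 yr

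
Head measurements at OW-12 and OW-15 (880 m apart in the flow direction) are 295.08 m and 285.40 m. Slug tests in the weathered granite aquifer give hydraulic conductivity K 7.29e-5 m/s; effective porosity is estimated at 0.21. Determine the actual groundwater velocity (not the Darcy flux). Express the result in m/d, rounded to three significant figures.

0.330 m/d

Hydraulic gradient i = (295.08 − 285.40) / 880 = 9.68 / 880 = 0.01100
K = 7.29e-5 m/s × 86400 s/d = 6.299 m/d
Darcy flux q = K·i = 6.299 × 0.01100 = 0.06928 m/d
v_s = q/n_e = 0.06928/0.21 = 0.3299 m/d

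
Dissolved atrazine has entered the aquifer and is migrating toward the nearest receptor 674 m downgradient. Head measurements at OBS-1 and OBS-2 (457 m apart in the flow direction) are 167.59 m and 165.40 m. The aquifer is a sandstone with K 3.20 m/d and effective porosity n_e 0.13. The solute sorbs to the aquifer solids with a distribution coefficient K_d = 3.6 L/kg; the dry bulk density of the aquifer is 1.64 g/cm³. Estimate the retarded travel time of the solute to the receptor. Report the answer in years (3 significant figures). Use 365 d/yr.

727 years

Hydraulic gradient i = (167.59 − 165.40) / 457 = 2.19 / 457 = 0.004792
q = Ki = 3.20 × 0.004792 = 0.01533 m/d
Average linear velocity = 0.01533 / 0.13 = 0.1180 m/d
Retardation R = 1 + ρ_b·K_d/n = 1 + 1.64×3.6/0.13 = 46.42
Contaminant velocity v_c = v/R = 0.1180/46.42 = 0.002541 m/d
t = L/v_c = 674/0.002541 = 265200 d
   = 265200/365 = 727 yr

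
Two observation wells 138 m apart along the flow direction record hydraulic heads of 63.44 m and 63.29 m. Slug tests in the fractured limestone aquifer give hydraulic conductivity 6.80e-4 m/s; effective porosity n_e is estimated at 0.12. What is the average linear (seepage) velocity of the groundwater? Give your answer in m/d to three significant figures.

0.532 m/d

Hydraulic gradient i = (63.44 − 63.29) / 138 = 0.15 / 138 = 0.001087
K = 6.80e-4 m/s × 86400 s/d = 58.75 m/d
q = Ki = 58.75 × 0.001087 = 0.06386 m/d
Seepage velocity v = q / n = 0.06386 / 0.12 = 0.5322 m/d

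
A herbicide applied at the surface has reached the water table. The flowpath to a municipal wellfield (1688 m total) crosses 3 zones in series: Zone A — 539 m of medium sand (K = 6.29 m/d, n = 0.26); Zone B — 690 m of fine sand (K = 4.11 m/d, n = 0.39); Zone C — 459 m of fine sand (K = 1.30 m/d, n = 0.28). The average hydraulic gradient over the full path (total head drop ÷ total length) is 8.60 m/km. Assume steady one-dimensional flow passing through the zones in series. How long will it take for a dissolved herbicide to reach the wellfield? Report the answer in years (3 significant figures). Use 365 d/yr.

Steady 1-D flow in series ⇒ the Darcy flux q is identical in every zone and the zone head losses add (resistances L/K in series).
Σ(L/K) = 539/6.29 + 690/4.11 + 459/1.30 = 85.69 + 167.9 + 353.1 = 606.7 d
K_eq = L_total / Σ(L/K) = 1688 / 606.7 = 2.782 m/d
q = K_eq · i = 2.782 × 0.0086 = 0.02393 m/d (same in every zone)
Zone A: v = q/n = 0.02393/0.26 = 0.09204 m/d → t_A = 539/0.09204 = 5856 d
Zone B: v = q/n = 0.02393/0.39 = 0.06136 m/d → t_B = 690/0.06136 = 11250 d
Zone C: v = q/n = 0.02393/0.28 = 0.08546 m/d → t_C = 459/0.08546 = 5371 d
Total t = 5856 + 11250 + 5371 = 22470 d
   = 22470 / 365 = 61.6 yr

61.6 years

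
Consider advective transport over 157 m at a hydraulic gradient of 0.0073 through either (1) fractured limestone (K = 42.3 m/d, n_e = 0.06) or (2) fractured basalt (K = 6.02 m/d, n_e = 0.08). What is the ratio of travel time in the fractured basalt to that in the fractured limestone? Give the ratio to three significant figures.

9.37

Unit 1 (fractured limestone): v = 42.3×0.0073/0.06 = 5.147 m/d, t = 157/5.147 = 30.51 d
Unit 2 (fractured basalt): v = 6.02×0.0073/0.08 = 0.5493 m/d, t = 157/0.5493 = 285.8 d
t(fractured basalt) / t(fractured limestone) = 285.8/30.51 = 9.37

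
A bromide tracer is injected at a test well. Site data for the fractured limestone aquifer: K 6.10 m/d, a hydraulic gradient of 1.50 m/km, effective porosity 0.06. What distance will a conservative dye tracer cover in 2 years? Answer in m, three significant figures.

111 m

Specific discharge q = 6.10 × 0.0015 = 0.009150 m/d
Seepage velocity v = q / n = 0.009150 / 0.06 = 0.1525 m/d
T = 2 yr × 365 = 730 d
L = v × T = 0.1525 × 730 = 111.3 m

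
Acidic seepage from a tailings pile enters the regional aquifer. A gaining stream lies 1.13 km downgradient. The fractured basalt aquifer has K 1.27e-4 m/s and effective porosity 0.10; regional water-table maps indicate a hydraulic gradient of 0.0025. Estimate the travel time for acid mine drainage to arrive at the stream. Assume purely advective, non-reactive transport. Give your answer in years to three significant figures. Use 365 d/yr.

11.3 years

K = 1.27e-4 m/s × 86400 s/d = 10.97 m/d
q = Ki = 10.97 × 0.0025 = 0.02743 m/d
Seepage velocity v = q / n = 0.02743 / 0.10 = 0.2743 m/d
L = 1.13 km = 1130 m
t = L / v = 1130 / 0.2743 = 4119 d
   = 4119 / 365 = 11.3 yr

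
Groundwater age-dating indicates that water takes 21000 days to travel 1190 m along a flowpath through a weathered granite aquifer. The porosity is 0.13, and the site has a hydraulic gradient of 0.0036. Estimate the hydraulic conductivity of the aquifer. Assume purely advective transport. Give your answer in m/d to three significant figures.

2.05 m/d

v = L / t = 1190 / 21000 = 0.05667 m/d
K = v · n / i = 0.05667 × 0.13 / 0.0036 = 2.05 m/d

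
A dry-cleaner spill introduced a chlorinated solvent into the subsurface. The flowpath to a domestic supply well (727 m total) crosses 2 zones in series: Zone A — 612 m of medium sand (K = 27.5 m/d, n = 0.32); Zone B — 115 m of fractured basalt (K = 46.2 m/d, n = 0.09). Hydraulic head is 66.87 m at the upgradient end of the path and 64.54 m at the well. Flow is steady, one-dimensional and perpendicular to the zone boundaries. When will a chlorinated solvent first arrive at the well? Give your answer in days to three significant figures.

Total head drop ΔH = 66.87 − 64.54 = 2.33 m
Steady 1-D flow in series ⇒ the Darcy flux q is identical in every zone and the zone head losses add (resistances L/K in series).
Σ(L/K) = 612/27.5 + 115/46.2 = 22.25 + 2.489 = 24.74 d
q = ΔH / Σ(L/K) = 2.33 / 24.74 = 0.09417 m/d (same in every zone)
Zone A: v = q/n = 0.09417/0.32 = 0.2943 m/d → t_A = 612/0.2943 = 2080 d
Zone B: v = q/n = 0.09417/0.09 = 1.046 m/d → t_B = 115/1.046 = 109.9 d
Total t = 2080 + 109.9 = 2190 d

2190 days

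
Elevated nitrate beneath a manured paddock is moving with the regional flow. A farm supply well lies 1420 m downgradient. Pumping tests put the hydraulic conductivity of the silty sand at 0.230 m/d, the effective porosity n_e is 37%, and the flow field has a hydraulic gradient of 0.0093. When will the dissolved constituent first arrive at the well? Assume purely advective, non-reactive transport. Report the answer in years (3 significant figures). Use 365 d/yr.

Specific discharge q = 0.230 × 0.0093 = 0.002139 m/d
Seepage velocity v = q / n = 0.002139 / 0.37 = 0.005781 m/d
t = L / v = 1420 / 0.005781 = 245600 d
   = 245600 / 365 = 673 yr

673 years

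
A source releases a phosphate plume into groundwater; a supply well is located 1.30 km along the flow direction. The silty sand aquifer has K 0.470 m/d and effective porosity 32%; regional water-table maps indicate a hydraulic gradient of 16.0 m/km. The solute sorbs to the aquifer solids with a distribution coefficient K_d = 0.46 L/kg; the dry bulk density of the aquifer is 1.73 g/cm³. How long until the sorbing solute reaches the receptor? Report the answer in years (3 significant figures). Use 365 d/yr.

528 years

Specific discharge q = 0.470 × 0.016 = 0.007520 m/d
v_s = q/n_e = 0.007520/0.32 = 0.02350 m/d
Retardation R = 1 + ρ_b·K_d/n = 1 + 1.73×0.46/0.32 = 3.487
Contaminant velocity v_c = v/R = 0.02350/3.487 = 0.006740 m/d
L = 1.30 km = 1300 m
t = L/v_c = 1300/0.006740 = 192900 d
   = 192900/365 = 528 yr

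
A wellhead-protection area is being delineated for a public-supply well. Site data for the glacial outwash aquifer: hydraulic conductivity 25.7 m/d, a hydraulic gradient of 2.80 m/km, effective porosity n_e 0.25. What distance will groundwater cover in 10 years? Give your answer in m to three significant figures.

q = Ki = 25.7 × 0.0028 = 0.07196 m/d
Seepage velocity v = q / n = 0.07196 / 0.25 = 0.2878 m/d
T = 10 yr × 365 = 3650 d
L = v × T = 0.2878 × 3650 = 1051 m

1050 m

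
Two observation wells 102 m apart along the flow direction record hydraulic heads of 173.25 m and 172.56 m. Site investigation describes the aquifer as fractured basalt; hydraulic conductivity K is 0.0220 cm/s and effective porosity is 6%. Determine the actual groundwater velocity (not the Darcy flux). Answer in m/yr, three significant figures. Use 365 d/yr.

782 m/yr

Hydraulic gradient i = (173.25 − 172.56) / 102 = 0.69 / 102 = 0.006765
K = 0.0220 cm/s × 864 = 19.01 m/d
Darcy flux q = K·i = 19.01 × 0.006765 = 0.1286 m/d
Seepage velocity v = q / n = 0.1286 / 0.06 = 2.143 m/d
   = 2.143 × 365 = 782 m/yr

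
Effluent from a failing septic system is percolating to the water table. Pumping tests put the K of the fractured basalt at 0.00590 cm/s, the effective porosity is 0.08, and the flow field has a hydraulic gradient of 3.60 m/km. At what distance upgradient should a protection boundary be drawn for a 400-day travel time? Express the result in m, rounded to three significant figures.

K = 0.00590 cm/s × 864 = 5.098 m/d
q = Ki = 5.098 × 0.0036 = 0.01835 m/d
v = Ki/n = 5.098·0.0036/0.08 = 0.2294 m/d
L = v × T = 0.2294 × 400 = 91.76 m

91.8 m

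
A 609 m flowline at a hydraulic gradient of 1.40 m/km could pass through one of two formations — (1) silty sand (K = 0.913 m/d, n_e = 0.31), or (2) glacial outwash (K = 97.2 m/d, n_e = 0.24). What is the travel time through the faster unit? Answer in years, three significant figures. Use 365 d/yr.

Unit 1 (silty sand): v = 0.913×0.0014/0.31 = 0.004123 m/d, t = 609/0.004123 = 147700 d
Unit 2 (glacial outwash): v = 97.2×0.0014/0.24 = 0.5670 m/d, t = 609/0.5670 = 1074 d
Faster: 1074 d / 365 = 2.94 yr

2.94 years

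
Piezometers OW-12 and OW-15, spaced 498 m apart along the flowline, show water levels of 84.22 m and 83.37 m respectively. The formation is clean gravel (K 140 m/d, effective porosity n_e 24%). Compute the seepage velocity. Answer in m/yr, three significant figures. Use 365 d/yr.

Hydraulic gradient i = (84.22 − 83.37) / 498 = 0.85 / 498 = 0.001707
Darcy flux q = K·i = 140 × 0.001707 = 0.2390 m/d
v_s = q/n_e = 0.2390/0.24 = 0.9956 m/d
   = 0.9956 × 365 = 363 m/yr

363 m/yr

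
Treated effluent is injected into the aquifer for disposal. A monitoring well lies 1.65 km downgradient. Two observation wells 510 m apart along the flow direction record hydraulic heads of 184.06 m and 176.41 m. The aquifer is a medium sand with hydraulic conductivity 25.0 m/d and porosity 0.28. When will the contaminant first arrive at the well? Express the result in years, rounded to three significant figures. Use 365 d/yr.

Hydraulic gradient i = (184.06 − 176.41) / 510 = 7.65 / 510 = 0.01500
q = Ki = 25.0 × 0.01500 = 0.3750 m/d
Average linear velocity = 0.3750 / 0.28 = 1.339 m/d
L = 1.65 km = 1650 m
t = L / v = 1650 / 1.339 = 1232 d
   = 1232 / 365 = 3.38 yr

3.38 years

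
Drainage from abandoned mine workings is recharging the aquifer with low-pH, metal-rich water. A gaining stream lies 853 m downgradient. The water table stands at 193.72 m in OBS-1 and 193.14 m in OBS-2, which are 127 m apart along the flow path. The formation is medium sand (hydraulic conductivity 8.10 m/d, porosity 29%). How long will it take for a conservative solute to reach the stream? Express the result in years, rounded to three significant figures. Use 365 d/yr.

Hydraulic gradient i = (193.72 − 193.14) / 127 = 0.58 / 127 = 0.004567
Darcy flux q = K·i = 8.10 × 0.004567 = 0.03699 m/d
Average linear velocity = 0.03699 / 0.29 = 0.1276 m/d
t = L / v = 853 / 0.1276 = 6687 d
   = 6687 / 365 = 18.3 yr

18.3 years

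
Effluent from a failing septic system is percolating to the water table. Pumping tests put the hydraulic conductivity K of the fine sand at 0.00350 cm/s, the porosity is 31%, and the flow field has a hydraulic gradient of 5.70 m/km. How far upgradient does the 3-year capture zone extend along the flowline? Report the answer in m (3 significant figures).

K = 0.00350 cm/s × 864 = 3.024 m/d
q = Ki = 3.024 × 0.0057 = 0.01724 m/d
v_s = q/n_e = 0.01724/0.31 = 0.05560 m/d
T = 3 yr × 365 = 1095 d
L = v × T = 0.05560 × 1095 = 60.88 m

60.9 m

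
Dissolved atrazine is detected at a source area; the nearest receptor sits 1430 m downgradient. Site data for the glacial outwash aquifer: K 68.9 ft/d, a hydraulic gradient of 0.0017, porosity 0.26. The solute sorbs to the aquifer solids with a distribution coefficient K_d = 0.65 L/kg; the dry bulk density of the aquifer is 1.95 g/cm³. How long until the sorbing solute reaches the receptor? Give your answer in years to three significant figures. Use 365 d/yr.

168 years

K = 68.9 ft/d × 0.3048 = 21.00 m/d
q = Ki = 21.00 × 0.0017 = 0.03570 m/d
Seepage velocity v = q / n = 0.03570 / 0.26 = 0.1373 m/d
Retardation R = 1 + ρ_b·K_d/n = 1 + 1.95×0.65/0.26 = 5.875
Contaminant velocity v_c = v/R = 0.1373/5.875 = 0.02337 m/d
t = L/v_c = 1430/0.02337 = 61180 d
   = 61180/365 = 168 yr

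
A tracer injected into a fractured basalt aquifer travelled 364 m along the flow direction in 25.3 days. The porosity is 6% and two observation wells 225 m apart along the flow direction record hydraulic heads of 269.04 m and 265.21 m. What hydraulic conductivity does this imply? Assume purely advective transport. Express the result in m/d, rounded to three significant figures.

Hydraulic gradient i = (269.04 − 265.21) / 225 = 3.83 / 225 = 0.01702
v = L / t = 364 / 25.3 = 14.39 m/d
K = v · n / i = 14.39 × 0.06 / 0.01702 = 50.7 m/d

50.7 m/d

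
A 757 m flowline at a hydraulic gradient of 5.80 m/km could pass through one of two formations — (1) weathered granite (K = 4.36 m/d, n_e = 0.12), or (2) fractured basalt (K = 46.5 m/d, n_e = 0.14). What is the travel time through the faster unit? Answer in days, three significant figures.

Unit 1 (weathered granite): v = 4.36×0.0058/0.12 = 0.2107 m/d, t = 757/0.2107 = 3592 d
Unit 2 (fractured basalt): v = 46.5×0.0058/0.14 = 1.926 m/d, t = 757/1.926 = 393.0 d
Faster unit: t = 393 d

393 days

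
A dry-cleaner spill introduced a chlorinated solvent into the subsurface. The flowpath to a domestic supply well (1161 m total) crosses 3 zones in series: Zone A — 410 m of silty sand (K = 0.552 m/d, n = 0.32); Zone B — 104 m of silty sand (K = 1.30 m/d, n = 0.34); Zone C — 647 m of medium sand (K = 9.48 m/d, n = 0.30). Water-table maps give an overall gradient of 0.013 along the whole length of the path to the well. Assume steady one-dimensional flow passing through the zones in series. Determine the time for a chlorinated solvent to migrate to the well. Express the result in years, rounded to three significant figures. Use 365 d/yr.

Continuity: the same q passes through each zone, so ΔH = q·Σ(L_j/K_j) — the zones act as resistances in series.
Σ(L/K) = 410/0.552 + 104/1.30 + 647/9.48 = 742.8 + 80.00 + 68.25 = 891.0 d
K_eq = L_total / Σ(L/K) = 1161 / 891.0 = 1.303 m/d
q = K_eq · i = 1.303 × 0.013 = 0.01694 m/d (same in every zone)
Zone A: v = q/n = 0.01694/0.32 = 0.05294 m/d → t_A = 410/0.05294 = 7745 d
Zone B: v = q/n = 0.01694/0.34 = 0.04982 m/d → t_B = 104/0.04982 = 2087 d
Zone C: v = q/n = 0.01694/0.30 = 0.05646 m/d → t_C = 647/0.05646 = 11460 d
Total t = 7745 + 2087 + 11460 = 21290 d
   = 21290 / 365 = 58.3 yr

58.3 years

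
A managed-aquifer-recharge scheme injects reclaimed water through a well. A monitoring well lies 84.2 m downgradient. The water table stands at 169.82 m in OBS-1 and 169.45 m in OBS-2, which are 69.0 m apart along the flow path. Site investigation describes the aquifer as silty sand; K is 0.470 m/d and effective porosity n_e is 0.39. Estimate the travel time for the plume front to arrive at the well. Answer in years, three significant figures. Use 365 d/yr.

35.7 years

Hydraulic gradient i = (169.82 − 169.45) / 69.0 = 0.37 / 69.0 = 0.005362
q = Ki = 0.470 × 0.005362 = 0.002520 m/d
v_s = q/n_e = 0.002520/0.39 = 0.006462 m/d
t = L / v = 84.2 / 0.006462 = 13030 d
   = 13030 / 365 = 35.7 yr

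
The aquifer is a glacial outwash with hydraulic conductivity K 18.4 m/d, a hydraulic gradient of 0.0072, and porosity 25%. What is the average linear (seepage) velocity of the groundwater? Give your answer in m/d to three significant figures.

q = Ki = 18.4 × 0.0072 = 0.1325 m/d
v_s = q/n_e = 0.1325/0.25 = 0.5299 m/d

0.530 m/d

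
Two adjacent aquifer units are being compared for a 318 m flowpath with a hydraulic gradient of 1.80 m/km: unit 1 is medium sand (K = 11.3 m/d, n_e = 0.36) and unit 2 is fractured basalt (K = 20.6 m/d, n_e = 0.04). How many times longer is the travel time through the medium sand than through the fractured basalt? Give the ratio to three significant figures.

16.4

Unit 1 (medium sand): v = 11.3×0.0018/0.36 = 0.05650 m/d, t = 318/0.05650 = 5628 d
Unit 2 (fractured basalt): v = 20.6×0.0018/0.04 = 0.9270 m/d, t = 318/0.9270 = 343.0 d
t(medium sand) / t(fractured basalt) = 5628/343.0 = 16.4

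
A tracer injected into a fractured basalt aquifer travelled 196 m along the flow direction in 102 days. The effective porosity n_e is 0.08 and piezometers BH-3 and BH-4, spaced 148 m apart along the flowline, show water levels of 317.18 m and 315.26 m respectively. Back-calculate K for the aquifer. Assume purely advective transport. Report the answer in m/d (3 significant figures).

11.8 m/d

Hydraulic gradient i = (317.18 − 315.26) / 148 = 1.92 / 148 = 0.01297
v = L / t = 196 / 102 = 1.922 m/d
K = v · n / i = 1.922 × 0.08 / 0.01297 = 11.8 m/d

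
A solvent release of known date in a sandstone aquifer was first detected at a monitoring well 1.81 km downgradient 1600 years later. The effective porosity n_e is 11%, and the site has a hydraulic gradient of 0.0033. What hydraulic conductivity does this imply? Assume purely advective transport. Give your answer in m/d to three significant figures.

0.103 m/d

t = 1600 years = 584000 d
L = 1.81 km = 1810 m
v = L / t = 1810 / 584000 = 0.003099 m/d
K = v · n / i = 0.003099 × 0.11 / 0.0033 = 0.103 m/d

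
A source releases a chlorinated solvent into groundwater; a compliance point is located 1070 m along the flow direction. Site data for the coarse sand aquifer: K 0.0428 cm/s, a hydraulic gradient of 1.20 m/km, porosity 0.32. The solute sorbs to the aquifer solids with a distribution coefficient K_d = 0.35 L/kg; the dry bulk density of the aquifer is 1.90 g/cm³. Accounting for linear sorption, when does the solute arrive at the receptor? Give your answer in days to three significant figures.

23800 days

K = 0.0428 cm/s × 864 = 36.98 m/d
q = Ki = 36.98 × 0.0012 = 0.04438 m/d
Seepage velocity v = q / n = 0.04438 / 0.32 = 0.1387 m/d
Retardation R = 1 + ρ_b·K_d/n = 1 + 1.90×0.35/0.32 = 3.078
Contaminant velocity v_c = v/R = 0.1387/3.078 = 0.04505 m/d
t = L/v_c = 1070/0.04505 = 23750 d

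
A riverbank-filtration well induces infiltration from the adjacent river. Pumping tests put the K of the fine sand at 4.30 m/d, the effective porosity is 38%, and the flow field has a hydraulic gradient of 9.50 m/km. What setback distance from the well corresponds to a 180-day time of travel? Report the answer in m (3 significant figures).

q = Ki = 4.30 × 0.0095 = 0.04085 m/d
Seepage velocity v = q / n = 0.04085 / 0.38 = 0.1075 m/d
L = v × T = 0.1075 × 180 = 19.35 m

19.4 m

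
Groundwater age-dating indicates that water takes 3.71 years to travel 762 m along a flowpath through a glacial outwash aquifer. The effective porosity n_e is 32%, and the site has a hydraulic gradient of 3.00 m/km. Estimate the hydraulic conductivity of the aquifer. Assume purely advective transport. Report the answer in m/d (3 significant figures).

t = 3.71 years = 1354 d
v = L / t = 762 / 1354 = 0.5627 m/d
K = v · n / i = 0.5627 × 0.32 / 0.0030 = 60.0 m/d

60.0 m/d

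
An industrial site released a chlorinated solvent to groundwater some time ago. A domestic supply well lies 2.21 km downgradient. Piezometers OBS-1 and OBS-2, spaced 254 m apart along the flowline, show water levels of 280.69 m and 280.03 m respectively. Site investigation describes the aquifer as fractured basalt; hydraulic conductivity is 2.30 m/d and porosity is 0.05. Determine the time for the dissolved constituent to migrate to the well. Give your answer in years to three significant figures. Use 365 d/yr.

50.7 years

Hydraulic gradient i = (280.69 − 280.03) / 254 = 0.66 / 254 = 0.002598
q = Ki = 2.30 × 0.002598 = 0.005976 m/d
Average linear velocity = 0.005976 / 0.05 = 0.1195 m/d
L = 2.21 km = 2210 m
t = L / v = 2210 / 0.1195 = 18490 d
   = 18490 / 365 = 50.7 yr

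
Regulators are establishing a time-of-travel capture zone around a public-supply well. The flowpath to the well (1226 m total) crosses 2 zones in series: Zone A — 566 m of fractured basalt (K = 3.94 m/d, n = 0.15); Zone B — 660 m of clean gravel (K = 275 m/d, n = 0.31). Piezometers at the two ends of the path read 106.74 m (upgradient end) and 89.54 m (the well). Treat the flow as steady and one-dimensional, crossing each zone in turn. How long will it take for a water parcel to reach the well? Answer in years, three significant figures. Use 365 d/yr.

Total head drop ΔH = 106.74 − 89.54 = 17.20 m
Continuity: the same q passes through each zone, so ΔH = q·Σ(L_j/K_j) — the zones act as resistances in series.
Σ(L/K) = 566/3.94 + 660/275 = 143.7 + 2.400 = 146.1 d
q = ΔH / Σ(L/K) = 17.20 / 146.1 = 0.1178 m/d (same in every zone)
Zone A: v = q/n = 0.1178/0.15 = 0.7851 m/d → t_A = 566/0.7851 = 720.9 d
Zone B: v = q/n = 0.1178/0.31 = 0.3799 m/d → t_B = 660/0.3799 = 1737 d
Total t = 720.9 + 1737 = 2458 d
   = 2458 / 365 = 6.74 yr

6.74 years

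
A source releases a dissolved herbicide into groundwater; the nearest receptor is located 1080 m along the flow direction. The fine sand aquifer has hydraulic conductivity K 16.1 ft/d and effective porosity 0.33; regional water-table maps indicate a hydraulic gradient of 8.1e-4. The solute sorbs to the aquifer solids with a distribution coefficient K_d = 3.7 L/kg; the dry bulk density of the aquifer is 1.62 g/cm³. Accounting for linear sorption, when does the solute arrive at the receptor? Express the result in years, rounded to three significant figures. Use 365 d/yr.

K = 16.1 ft/d × 0.3048 = 4.907 m/d
Specific discharge q = 4.907 × 8.1e-4 = 0.003975 m/d
Seepage velocity v = q / n = 0.003975 / 0.33 = 0.01205 m/d
Retardation R = 1 + ρ_b·K_d/n = 1 + 1.62×3.7/0.33 = 19.16
Contaminant velocity v_c = v/R = 0.01205/19.16 = 6.285e-4 m/d
t = L/v_c = 1080/6.285e-4 = 1.718e6 d
   = 1.718e6/365 = 4710 yr

4710 years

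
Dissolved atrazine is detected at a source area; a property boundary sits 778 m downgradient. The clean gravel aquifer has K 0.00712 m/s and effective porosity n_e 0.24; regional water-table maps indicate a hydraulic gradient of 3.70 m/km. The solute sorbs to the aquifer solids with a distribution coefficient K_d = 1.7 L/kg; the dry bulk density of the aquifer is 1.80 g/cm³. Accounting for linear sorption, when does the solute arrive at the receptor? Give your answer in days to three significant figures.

1130 days

K = 0.00712 m/s × 86400 s/d = 615.2 m/d
q = Ki = 615.2 × 0.0037 = 2.276 m/d
Seepage velocity v = q / n = 2.276 / 0.24 = 9.484 m/d
Retardation R = 1 + ρ_b·K_d/n = 1 + 1.80×1.7/0.24 = 13.75
Contaminant velocity v_c = v/R = 9.484/13.75 = 0.6897 m/d
t = L/v_c = 778/0.6897 = 1128 d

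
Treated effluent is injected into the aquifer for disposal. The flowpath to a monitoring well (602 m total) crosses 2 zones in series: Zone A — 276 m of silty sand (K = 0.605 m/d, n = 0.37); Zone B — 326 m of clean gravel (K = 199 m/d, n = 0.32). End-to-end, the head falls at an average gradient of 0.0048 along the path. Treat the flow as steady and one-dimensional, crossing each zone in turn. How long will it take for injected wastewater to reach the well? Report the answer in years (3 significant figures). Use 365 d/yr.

89.6 years

Steady 1-D flow in series ⇒ the Darcy flux q is identical in every zone and the zone head losses add (resistances L/K in series).
Σ(L/K) = 276/0.605 + 326/199 = 456.2 + 1.638 = 457.8 d
K_eq = L_total / Σ(L/K) = 602 / 457.8 = 1.315 m/d
q = K_eq · i = 1.315 × 0.0048 = 0.006311 m/d (same in every zone)
Zone A: v = q/n = 0.006311/0.37 = 0.01706 m/d → t_A = 276/0.01706 = 16180 d
Zone B: v = q/n = 0.006311/0.32 = 0.01972 m/d → t_B = 326/0.01972 = 16530 d
Total t = 16180 + 16530 = 32710 d
   = 32710 / 365 = 89.6 yr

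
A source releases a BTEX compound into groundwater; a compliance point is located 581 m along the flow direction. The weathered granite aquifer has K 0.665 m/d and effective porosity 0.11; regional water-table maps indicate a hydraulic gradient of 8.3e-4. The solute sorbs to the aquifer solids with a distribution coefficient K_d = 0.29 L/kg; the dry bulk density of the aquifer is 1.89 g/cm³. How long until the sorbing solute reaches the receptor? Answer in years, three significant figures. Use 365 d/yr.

1900 years

Specific discharge q = 0.665 × 8.3e-4 = 5.520e-4 m/d
Seepage velocity v = q / n = 5.520e-4 / 0.11 = 0.005018 m/d
Retardation R = 1 + ρ_b·K_d/n = 1 + 1.89×0.29/0.11 = 5.983
Contaminant velocity v_c = v/R = 0.005018/5.983 = 8.387e-4 m/d
t = L/v_c = 581/8.387e-4 = 692700 d
   = 692700/365 = 1900 yr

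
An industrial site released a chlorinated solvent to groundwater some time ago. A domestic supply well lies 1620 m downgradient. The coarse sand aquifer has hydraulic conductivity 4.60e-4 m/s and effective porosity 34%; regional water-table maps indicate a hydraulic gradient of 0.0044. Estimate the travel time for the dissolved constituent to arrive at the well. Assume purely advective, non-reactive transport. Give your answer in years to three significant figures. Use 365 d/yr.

K = 4.60e-4 m/s × 86400 s/d = 39.74 m/d
Darcy flux q = K·i = 39.74 × 0.0044 = 0.1749 m/d
Average linear velocity = 0.1749 / 0.34 = 0.5143 m/d
t = L / v = 1620 / 0.5143 = 3150 d
   = 3150 / 365 = 8.63 yr

8.63 years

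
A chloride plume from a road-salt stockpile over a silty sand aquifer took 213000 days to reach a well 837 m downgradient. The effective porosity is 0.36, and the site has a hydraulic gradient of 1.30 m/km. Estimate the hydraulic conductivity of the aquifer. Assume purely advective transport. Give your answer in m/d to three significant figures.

v = L / t = 837 / 213000 = 0.003930 m/d
K = v · n / i = 0.003930 × 0.36 / 0.0013 = 1.09 m/d

1.09 m/d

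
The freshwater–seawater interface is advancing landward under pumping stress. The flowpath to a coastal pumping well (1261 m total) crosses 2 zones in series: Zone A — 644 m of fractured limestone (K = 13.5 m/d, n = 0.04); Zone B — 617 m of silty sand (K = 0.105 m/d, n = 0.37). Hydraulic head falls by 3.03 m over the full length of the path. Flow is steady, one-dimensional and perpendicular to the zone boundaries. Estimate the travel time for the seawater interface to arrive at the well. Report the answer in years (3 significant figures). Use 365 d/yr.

1360 years

Continuity: the same q passes through each zone, so ΔH = q·Σ(L_j/K_j) — the zones act as resistances in series.
Σ(L/K) = 644/13.5 + 617/0.105 = 47.70 + 5876 = 5924 d
q = ΔH / Σ(L/K) = 3.03 / 5924 = 5.115e-4 m/d (same in every zone)
Zone A: v = q/n = 5.115e-4/0.04 = 0.01279 m/d → t_A = 644/0.01279 = 50360 d
Zone B: v = q/n = 5.115e-4/0.37 = 0.001382 m/d → t_B = 617/0.001382 = 446300 d
Total t = 50360 + 446300 = 496700 d
   = 496700 / 365 = 1360 yr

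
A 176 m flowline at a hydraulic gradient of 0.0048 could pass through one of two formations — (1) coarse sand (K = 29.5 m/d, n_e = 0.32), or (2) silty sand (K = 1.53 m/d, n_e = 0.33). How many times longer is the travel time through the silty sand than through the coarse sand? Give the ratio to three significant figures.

Unit 1 (coarse sand): v = 29.5×0.0048/0.32 = 0.4425 m/d, t = 176/0.4425 = 397.7 d
Unit 2 (silty sand): v = 1.53×0.0048/0.33 = 0.02225 m/d, t = 176/0.02225 = 7908 d
t(silty sand) / t(coarse sand) = 7908/397.7 = 19.9

19.9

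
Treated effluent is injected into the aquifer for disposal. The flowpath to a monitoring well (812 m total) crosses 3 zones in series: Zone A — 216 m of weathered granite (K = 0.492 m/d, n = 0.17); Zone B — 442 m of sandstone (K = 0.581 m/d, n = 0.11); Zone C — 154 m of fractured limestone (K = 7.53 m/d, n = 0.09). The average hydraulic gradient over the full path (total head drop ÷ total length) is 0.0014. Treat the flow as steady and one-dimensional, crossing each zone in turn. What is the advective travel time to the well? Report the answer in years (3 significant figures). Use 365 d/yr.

292 years

Continuity: the same q passes through each zone, so ΔH = q·Σ(L_j/K_j) — the zones act as resistances in series.
Σ(L/K) = 216/0.492 + 442/0.581 + 154/7.53 = 439.0 + 760.8 + 20.45 = 1220 d
K_eq = L_total / Σ(L/K) = 812 / 1220 = 0.6654 m/d
q = K_eq · i = 0.6654 × 0.0014 = 9.316e-4 m/d (same in every zone)
Zone A: v = q/n = 9.316e-4/0.17 = 0.005480 m/d → t_A = 216/0.005480 = 39410 d
Zone B: v = q/n = 9.316e-4/0.11 = 0.008469 m/d → t_B = 442/0.008469 = 52190 d
Zone C: v = q/n = 9.316e-4/0.09 = 0.01035 m/d → t_C = 154/0.01035 = 14880 d
Total t = 39410 + 52190 + 14880 = 106500 d
   = 106500 / 365 = 292 yr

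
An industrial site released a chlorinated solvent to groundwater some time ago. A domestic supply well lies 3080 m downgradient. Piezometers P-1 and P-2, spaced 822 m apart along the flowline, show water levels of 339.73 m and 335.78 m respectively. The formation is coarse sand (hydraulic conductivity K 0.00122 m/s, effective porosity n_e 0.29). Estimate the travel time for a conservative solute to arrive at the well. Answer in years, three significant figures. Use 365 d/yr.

4.83 years

Hydraulic gradient i = (339.73 − 335.78) / 822 = 3.95 / 822 = 0.004805
K = 0.00122 m/s × 86400 s/d = 105.4 m/d
q = Ki = 105.4 × 0.004805 = 0.5065 m/d
Average linear velocity = 0.5065 / 0.29 = 1.747 m/d
t = L / v = 3080 / 1.747 = 1763 d
   = 1763 / 365 = 4.83 yr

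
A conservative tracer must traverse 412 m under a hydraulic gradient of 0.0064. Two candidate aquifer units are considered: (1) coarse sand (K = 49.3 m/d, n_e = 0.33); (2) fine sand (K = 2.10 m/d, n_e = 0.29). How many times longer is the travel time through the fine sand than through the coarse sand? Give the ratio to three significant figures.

20.6

Unit 1 (coarse sand): v = 49.3×0.0064/0.33 = 0.9561 m/d, t = 412/0.9561 = 430.9 d
Unit 2 (fine sand): v = 2.10×0.0064/0.29 = 0.04634 m/d, t = 412/0.04634 = 8890 d
t(fine sand) / t(coarse sand) = 8890/430.9 = 20.6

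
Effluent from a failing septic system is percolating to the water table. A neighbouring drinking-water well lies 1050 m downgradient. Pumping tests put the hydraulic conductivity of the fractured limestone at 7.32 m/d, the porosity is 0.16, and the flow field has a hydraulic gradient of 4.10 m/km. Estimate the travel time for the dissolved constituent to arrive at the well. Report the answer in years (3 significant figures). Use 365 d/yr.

q = Ki = 7.32 × 0.0041 = 0.03001 m/d
Average linear velocity = 0.03001 / 0.16 = 0.1876 m/d
t = L / v = 1050 / 0.1876 = 5598 d
   = 5598 / 365 = 15.3 yr

15.3 years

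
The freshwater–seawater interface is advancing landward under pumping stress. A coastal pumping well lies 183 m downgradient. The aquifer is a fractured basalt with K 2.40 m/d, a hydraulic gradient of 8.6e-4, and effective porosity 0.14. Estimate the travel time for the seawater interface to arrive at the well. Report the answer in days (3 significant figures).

12400 days

Specific discharge q = 2.40 × 8.6e-4 = 0.002064 m/d
v = Ki/n = 2.40·8.6e-4/0.14 = 0.01474 m/d
t = L / v = 183 / 0.01474 = 12410 d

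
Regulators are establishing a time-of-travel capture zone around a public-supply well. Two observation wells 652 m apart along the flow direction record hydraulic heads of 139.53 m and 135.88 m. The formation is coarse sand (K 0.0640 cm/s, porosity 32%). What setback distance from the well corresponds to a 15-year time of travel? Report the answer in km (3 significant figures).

5.30 km

Hydraulic gradient i = (139.53 − 135.88) / 652 = 3.65 / 652 = 0.005598
K = 0.0640 cm/s × 864 = 55.30 m/d
Specific discharge q = 55.30 × 0.005598 = 0.3096 m/d
Seepage velocity v = q / n = 0.3096 / 0.32 = 0.9674 m/d
T = 15 yr × 365 = 5475 d
L = v × T = 0.9674 × 5475 = 5296 m
   = 5.30 km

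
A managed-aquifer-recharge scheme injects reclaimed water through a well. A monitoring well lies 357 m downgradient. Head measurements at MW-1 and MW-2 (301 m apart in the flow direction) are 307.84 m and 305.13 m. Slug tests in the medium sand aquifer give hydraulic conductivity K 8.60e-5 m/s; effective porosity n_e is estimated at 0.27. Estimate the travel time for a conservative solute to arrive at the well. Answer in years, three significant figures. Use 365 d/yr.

Hydraulic gradient i = (307.84 − 305.13) / 301 = 2.71 / 301 = 0.009003
K = 8.60e-5 m/s × 86400 s/d = 7.430 m/d
Darcy flux q = K·i = 7.430 × 0.009003 = 0.06690 m/d
Average linear velocity = 0.06690 / 0.27 = 0.2478 m/d
t = L / v = 357 / 0.2478 = 1441 d
   = 1441 / 365 = 3.95 yr

3.95 years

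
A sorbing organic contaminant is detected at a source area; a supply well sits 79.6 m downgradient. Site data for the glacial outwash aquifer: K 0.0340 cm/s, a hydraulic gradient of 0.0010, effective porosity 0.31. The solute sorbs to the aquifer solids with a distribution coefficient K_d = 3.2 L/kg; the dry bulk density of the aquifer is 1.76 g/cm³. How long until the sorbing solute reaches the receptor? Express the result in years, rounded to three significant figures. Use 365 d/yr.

44.1 years

K = 0.0340 cm/s × 864 = 29.38 m/d
Specific discharge q = 29.38 × 0.0010 = 0.02938 m/d
v = Ki/n = 29.38·0.0010/0.31 = 0.09476 m/d
Retardation R = 1 + ρ_b·K_d/n = 1 + 1.76×3.2/0.31 = 19.17
Contaminant velocity v_c = v/R = 0.09476/19.17 = 0.004944 m/d
t = L/v_c = 79.6/0.004944 = 16100 d
   = 16100/365 = 44.1 yr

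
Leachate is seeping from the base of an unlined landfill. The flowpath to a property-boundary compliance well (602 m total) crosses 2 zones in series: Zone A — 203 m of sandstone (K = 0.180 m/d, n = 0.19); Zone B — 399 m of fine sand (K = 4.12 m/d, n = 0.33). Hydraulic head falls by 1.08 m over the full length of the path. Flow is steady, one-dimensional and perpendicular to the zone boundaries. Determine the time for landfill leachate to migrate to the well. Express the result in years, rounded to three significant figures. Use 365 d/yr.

529 years

Steady 1-D flow in series ⇒ the Darcy flux q is identical in every zone and the zone head losses add (resistances L/K in series).
Σ(L/K) = 203/0.180 + 399/4.12 = 1128 + 96.84 = 1225 d
q = ΔH / Σ(L/K) = 1.08 / 1225 = 8.819e-4 m/d (same in every zone)
Zone A: v = q/n = 8.819e-4/0.19 = 0.004642 m/d → t_A = 203/0.004642 = 43730 d
Zone B: v = q/n = 8.819e-4/0.33 = 0.002672 m/d → t_B = 399/0.002672 = 149300 d
Total t = 43730 + 149300 = 193000 d
   = 193000 / 365 = 529 yr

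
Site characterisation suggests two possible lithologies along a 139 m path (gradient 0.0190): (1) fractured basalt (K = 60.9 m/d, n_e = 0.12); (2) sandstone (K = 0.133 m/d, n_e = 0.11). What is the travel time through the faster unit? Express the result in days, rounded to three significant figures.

Unit 1 (fractured basalt): v = 60.9×0.019/0.12 = 9.643 m/d, t = 139/9.643 = 14.42 d
Unit 2 (sandstone): v = 0.133×0.019/0.11 = 0.02297 m/d, t = 139/0.02297 = 6051 d
Faster unit: t = 14.4 d

14.4 days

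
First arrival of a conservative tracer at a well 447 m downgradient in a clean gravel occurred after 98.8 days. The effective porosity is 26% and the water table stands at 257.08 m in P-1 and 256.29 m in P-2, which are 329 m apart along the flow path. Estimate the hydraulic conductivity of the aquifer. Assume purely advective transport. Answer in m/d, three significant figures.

490 m/d

Hydraulic gradient i = (257.08 − 256.29) / 329 = 0.79 / 329 = 0.002401
v = L / t = 447 / 98.8 = 4.524 m/d
K = v · n / i = 4.524 × 0.26 / 0.002401 = 490 m/d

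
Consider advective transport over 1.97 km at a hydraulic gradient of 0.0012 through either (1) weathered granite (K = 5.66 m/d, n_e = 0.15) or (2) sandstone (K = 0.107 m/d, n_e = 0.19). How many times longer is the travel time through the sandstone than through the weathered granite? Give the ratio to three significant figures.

67.0

Unit 1 (weathered granite): v = 5.66×0.0012/0.15 = 0.04528 m/d, t = 1970/0.04528 = 43510 d
Unit 2 (sandstone): v = 0.107×0.0012/0.19 = 6.758e-4 m/d, t = 1970/6.758e-4 = 2.915e6 d
t(sandstone) / t(weathered granite) = 2.915e6/43510 = 67.0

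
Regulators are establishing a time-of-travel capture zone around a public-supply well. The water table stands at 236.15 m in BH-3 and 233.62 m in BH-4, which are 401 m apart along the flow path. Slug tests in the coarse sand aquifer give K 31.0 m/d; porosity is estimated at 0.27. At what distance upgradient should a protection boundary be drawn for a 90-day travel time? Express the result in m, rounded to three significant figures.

Hydraulic gradient i = (236.15 − 233.62) / 401 = 2.53 / 401 = 0.006309
Darcy flux q = K·i = 31.0 × 0.006309 = 0.1956 m/d
v_s = q/n_e = 0.1956/0.27 = 0.7244 m/d
L = v × T = 0.7244 × 90 = 65.20 m

65.2 m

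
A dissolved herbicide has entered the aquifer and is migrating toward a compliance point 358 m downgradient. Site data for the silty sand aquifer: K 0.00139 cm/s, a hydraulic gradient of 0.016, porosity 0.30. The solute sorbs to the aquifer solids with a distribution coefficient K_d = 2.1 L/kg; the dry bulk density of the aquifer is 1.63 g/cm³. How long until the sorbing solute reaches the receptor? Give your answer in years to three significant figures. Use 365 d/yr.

K = 0.00139 cm/s × 864 = 1.201 m/d
Specific discharge q = 1.201 × 0.016 = 0.01922 m/d
v = Ki/n = 1.201·0.016/0.30 = 0.06405 m/d
Retardation R = 1 + ρ_b·K_d/n = 1 + 1.63×2.1/0.30 = 12.41
Contaminant velocity v_c = v/R = 0.06405/12.41 = 0.005161 m/d
t = L/v_c = 358/0.005161 = 69360 d
   = 69360/365 = 190 yr

190 years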